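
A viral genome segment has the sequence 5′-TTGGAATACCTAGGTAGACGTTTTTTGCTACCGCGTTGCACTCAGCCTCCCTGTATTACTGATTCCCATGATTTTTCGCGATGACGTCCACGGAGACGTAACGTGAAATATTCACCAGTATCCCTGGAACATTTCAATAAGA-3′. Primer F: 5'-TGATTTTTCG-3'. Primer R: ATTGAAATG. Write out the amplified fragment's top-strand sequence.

Scanning the template, TGATTTTTCG occurs at positions 69–78; this primer anneals to the bottom strand there with its 3' end pointing downstream.
Reverse complement of the reverse primer: CATTTCAAT. This occurs on the top strand at positions 130–138.
The product is the template from position 69 through 138 (70 bp).

5'-TGATTTTTCGCGATGACGTCCACGGAGACGTAACGTGAAATATTCACCAGTATCCCTGGAACATTTCAAT-3'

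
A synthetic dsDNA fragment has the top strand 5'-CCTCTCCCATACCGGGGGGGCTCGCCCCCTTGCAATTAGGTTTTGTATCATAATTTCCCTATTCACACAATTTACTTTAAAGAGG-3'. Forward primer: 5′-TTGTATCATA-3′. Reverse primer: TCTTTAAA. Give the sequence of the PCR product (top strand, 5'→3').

5'-TTGTATCATAATTTCCCTATTCACACAATTTACTTTAAAGA-3'

The forward primer matches the template at positions 43–52.
Taking the reverse complement of TCTTTAAA gives TTTAAAGA, found at positions 76–83 on the template; the primer anneals here to the top strand with its 3' end pointing upstream.
The product is the template from position 43 through 83 (41 bp).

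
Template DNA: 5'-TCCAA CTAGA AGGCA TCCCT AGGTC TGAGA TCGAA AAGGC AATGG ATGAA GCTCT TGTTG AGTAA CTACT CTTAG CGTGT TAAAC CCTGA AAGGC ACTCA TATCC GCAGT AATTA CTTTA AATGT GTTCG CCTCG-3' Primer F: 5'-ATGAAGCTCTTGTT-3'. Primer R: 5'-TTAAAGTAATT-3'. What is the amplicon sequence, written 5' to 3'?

5'-ATGAAGCTCTTGTTGAGTAACTACTCTTAGCGTGTTAAACCCTGAAAGGCACTCATATCCGCAGTAATTACTTTAA-3'

Scanning the template, ATGAAGCTCTTGTT occurs at positions 46–59; this primer anneals to the bottom strand there with its 3' end pointing downstream.
Reverse complement of the reverse primer: AATTACTTTAA. This occurs on the top strand at positions 111–121.
The product is the template from position 46 through 121 (76 bp).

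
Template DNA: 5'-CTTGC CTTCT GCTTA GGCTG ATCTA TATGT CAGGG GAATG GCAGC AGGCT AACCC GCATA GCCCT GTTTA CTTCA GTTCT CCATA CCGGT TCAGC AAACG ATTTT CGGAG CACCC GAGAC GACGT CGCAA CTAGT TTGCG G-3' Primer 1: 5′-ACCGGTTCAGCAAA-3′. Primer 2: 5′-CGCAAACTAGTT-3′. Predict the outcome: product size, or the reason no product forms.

Primer 1 (ACCGGTTCAGCAAA) matches the top strand at positions 85–98; it acts as a forward primer.
Primer 2's reverse complement is AACTAGTTTGCG, matching the top strand at positions 129–140; it acts as a reverse primer.
The 3' ends face each other across positions 85–140, giving a 56 bp product.

Yes — a 56 bp product.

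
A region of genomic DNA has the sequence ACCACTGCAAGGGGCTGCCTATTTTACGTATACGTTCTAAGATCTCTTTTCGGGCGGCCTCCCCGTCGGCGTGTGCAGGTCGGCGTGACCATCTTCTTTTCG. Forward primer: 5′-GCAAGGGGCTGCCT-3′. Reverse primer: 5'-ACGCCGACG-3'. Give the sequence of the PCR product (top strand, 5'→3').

5'-GCAAGGGGCTGCCTATTTTACGTATACGTTCTAAGATCTCTTTTCGGGCGGCCTCCCCGTCGGCGT-3'

Scanning the template, GCAAGGGGCTGCCT occurs at positions 7–20; this primer anneals to the bottom strand there with its 3' end pointing downstream.
Taking the reverse complement of ACGCCGACG gives CGTCGGCGT, found at positions 64–72 on the template; the primer anneals here to the top strand with its 3' end pointing upstream.
The product is the template from position 7 through 72 (66 bp).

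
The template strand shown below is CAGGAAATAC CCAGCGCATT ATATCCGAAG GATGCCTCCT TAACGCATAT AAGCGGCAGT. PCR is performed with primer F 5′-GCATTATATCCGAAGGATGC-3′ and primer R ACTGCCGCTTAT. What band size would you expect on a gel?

The forward primer matches the template at positions 16–35.
Taking the reverse complement of ACTGCCGCTTAT gives ATAAGCGGCAGT, found at positions 49–60 on the template; the primer anneals here to the top strand with its 3' end pointing upstream.
The product runs from position 16 to position 60, so its length is 60 − 16 + 1 = 45 bp.

45 bp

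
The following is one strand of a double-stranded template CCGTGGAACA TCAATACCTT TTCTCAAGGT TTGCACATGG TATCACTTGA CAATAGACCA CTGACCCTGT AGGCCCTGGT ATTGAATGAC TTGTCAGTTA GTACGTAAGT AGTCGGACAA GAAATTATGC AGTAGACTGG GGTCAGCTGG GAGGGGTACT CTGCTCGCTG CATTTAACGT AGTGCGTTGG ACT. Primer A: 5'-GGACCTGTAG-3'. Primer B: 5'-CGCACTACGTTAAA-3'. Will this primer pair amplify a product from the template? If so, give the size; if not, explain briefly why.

No product — primer A has no binding site in the template.

Primer A (GGACCTGTAG) does not match the top strand, and its reverse complement CTACAGGTCC does not match either.
With no annealing site for primer A, no amplification occurs.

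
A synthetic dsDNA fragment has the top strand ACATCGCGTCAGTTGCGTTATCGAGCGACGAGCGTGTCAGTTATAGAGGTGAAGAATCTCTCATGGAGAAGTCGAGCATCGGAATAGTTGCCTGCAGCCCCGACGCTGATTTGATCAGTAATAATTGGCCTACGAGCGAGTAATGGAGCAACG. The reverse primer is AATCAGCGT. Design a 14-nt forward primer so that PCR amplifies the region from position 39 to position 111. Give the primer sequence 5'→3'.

5'-AGTTATAGAGGTGA-3'

The reverse primer's reverse complement ACGCTGATT matches the template at positions 103–111; the product starts at position 39.
The forward primer is identical to the top strand over positions 39–52: AGTTATAGAGGTGA.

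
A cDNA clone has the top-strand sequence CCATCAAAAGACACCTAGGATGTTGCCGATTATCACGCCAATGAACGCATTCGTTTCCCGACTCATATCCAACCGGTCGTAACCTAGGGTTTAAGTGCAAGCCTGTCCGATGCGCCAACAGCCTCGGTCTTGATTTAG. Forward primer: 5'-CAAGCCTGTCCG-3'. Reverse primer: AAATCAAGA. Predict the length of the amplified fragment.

Forward primer CAAGCCTGTCCG is found on the top strand at positions 98–109.
The reverse primer's reverse complement is TCTTGATTT, which matches the template at positions 128–136.
Product length = (reverse-primer end) − (forward-primer start) + 1 = 136 − 98 + 1 = 39 bp.

39 bp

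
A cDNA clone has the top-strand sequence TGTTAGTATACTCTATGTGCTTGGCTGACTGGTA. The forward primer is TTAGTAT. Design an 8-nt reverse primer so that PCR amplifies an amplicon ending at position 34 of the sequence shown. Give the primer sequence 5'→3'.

5'-TACCAGTC-3'

The forward primer binds at positions 3–9; the product's 3' end on the top strand is position 34.
The reverse primer anneals to the top strand over positions 27–34, i.e. to GACTGGTA.
Its sequence written 5'→3' is the reverse complement: TACCAGTC.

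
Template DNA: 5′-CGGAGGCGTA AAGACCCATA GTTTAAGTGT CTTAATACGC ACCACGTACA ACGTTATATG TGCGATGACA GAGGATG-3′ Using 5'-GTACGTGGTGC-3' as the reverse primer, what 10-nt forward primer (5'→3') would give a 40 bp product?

5'-AAAGACCCAT-3'

The reverse primer's reverse complement GCACCACGTAC matches the template at positions 39–49, so the product ends at position 49.
A 40 bp product then starts at position 49 − 40 + 1 = 10.
The forward primer is identical to the top strand there: AAAGACCCAT.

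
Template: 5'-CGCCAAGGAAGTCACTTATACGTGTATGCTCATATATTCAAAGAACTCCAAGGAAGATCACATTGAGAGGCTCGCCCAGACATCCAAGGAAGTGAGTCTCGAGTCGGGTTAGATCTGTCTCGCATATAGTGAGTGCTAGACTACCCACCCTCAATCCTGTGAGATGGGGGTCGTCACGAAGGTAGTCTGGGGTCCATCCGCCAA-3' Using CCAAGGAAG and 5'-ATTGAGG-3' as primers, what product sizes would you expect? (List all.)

The forward primer CCAAGGAAG matches the top strand at positions 3–11, 48–56, 84–92.
The reverse primer's reverse complement is CCTCAAT, matching at positions 149–155.
Each forward site pairs with the reverse site to give a product ending at position 155: sizes 153, 108, 72 bp.

153 bp, 108 bp, 72 bp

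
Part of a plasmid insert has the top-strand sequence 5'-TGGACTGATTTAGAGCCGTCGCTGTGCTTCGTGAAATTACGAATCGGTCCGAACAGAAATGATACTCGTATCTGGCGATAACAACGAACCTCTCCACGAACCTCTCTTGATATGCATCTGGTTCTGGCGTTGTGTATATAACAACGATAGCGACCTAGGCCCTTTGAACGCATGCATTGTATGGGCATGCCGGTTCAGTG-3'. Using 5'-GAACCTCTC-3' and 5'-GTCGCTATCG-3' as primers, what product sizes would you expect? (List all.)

The forward primer GAACCTCTC matches the top strand at positions 86–94, 98–106.
The reverse primer's reverse complement is CGATAGCGAC, matching at positions 145–154.
Each forward site pairs with the reverse site to give a product ending at position 154: sizes 69, 57 bp.

69 bp, 57 bp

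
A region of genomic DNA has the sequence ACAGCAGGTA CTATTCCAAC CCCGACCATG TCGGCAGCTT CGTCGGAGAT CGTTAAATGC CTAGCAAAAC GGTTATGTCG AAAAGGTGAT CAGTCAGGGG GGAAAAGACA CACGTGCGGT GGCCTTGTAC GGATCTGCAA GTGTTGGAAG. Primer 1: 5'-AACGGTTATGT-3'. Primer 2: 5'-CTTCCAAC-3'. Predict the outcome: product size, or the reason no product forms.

Yes — an 83 bp product.

Primer 1 (AACGGTTATGT) matches the top strand at positions 68–78; it acts as a forward primer.
Primer 2's reverse complement is GTTGGAAG, matching the top strand at positions 143–150; it acts as a reverse primer.
The 3' ends face each other across positions 68–150, giving an 83 bp product.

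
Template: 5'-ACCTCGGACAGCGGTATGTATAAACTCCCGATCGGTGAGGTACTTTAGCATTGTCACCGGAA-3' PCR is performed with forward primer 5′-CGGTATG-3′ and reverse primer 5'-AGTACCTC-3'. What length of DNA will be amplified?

33 bp

Scanning the template, CGGTATG occurs at positions 12–18; this primer anneals to the bottom strand there with its 3' end pointing downstream.
Taking the reverse complement of AGTACCTC gives GAGGTACT, found at positions 37–44 on the template; the primer anneals here to the top strand with its 3' end pointing upstream.
Product length = (reverse-primer end) − (forward-primer start) + 1 = 44 − 12 + 1 = 33 bp.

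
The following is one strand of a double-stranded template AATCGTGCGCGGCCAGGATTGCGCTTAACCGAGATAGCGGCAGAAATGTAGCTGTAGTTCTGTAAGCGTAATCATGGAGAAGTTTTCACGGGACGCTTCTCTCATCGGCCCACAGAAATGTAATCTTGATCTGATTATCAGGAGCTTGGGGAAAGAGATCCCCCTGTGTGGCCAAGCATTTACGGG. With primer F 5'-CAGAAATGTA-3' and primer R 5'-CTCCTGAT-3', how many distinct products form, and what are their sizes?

The forward primer CAGAAATGTA matches the top strand at positions 41–50, 113–122.
The reverse primer's reverse complement is ATCAGGAG, matching at positions 137–144.
Each forward site pairs with the reverse site to give a product ending at position 144: sizes 104, 32 bp.

Two products: 104 bp, 32 bp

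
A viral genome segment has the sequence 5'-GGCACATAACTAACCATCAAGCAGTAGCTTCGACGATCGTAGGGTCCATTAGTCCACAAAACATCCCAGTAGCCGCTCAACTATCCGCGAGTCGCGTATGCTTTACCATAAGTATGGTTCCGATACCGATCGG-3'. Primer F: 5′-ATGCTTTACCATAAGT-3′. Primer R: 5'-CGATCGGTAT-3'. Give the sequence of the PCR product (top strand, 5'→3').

Scanning the template, ATGCTTTACCATAAGT occurs at positions 98–113; this primer anneals to the bottom strand there with its 3' end pointing downstream.
The reverse primer's reverse complement is ATACCGATCG, which matches the template at positions 123–132.
The product is the template from position 98 through 132 (35 bp).

5'-ATGCTTTACCATAAGTATGGTTCCGATACCGATCG-3'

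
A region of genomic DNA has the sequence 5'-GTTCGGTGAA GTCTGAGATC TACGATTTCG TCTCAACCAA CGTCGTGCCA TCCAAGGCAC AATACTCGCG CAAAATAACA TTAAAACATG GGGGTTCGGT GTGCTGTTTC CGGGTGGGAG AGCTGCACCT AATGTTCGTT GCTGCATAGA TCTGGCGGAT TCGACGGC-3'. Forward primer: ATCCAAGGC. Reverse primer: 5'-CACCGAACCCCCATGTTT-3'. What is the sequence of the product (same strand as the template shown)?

Scanning the template, ATCCAAGGC occurs at positions 50–58; this primer anneals to the bottom strand there with its 3' end pointing downstream.
Reverse complement of the reverse primer: AAACATGGGGGTTCGGTG. This occurs on the top strand at positions 84–101.
The product is the template from position 50 through 101 (52 bp).

5'-ATCCAAGGCACAATACTCGCGCAAAATAACATTAAAACATGGGGGTTCGGTG-3'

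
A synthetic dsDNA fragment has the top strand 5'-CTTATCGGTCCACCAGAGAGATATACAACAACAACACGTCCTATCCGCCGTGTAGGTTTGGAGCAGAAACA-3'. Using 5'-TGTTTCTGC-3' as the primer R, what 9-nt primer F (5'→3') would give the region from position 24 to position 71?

5'-TACAACAAC-3'

The reverse primer's reverse complement GCAGAAACA matches the template at positions 63–71; the product starts at position 24.
The forward primer is identical to the top strand over positions 24–32: TACAACAAC.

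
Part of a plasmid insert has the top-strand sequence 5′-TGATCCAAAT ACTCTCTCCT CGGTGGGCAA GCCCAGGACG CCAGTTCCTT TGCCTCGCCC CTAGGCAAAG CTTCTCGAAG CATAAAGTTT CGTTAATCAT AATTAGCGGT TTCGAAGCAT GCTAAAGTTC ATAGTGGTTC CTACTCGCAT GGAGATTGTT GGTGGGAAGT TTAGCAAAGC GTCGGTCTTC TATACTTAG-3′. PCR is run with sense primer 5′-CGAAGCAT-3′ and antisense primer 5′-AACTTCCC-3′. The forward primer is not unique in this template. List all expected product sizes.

The forward primer CGAAGCAT matches the top strand at positions 76–83, 113–120.
The reverse primer's reverse complement is GGGAAGTT, matching at positions 164–171.
Each forward site pairs with the reverse site to give a product ending at position 171: sizes 96, 59 bp.

96 bp, 59 bp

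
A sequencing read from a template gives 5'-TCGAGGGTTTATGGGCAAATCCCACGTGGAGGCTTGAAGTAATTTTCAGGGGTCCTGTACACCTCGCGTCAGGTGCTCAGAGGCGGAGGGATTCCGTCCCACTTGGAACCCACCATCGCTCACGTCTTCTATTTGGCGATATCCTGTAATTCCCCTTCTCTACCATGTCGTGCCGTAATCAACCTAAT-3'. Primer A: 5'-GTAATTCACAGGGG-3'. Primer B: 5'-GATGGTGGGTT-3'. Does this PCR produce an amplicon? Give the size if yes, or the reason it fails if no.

No product — primer A has no binding site in the template.

Primer A (GTAATTCACAGGGG) does not match the top strand, and its reverse complement CCCCTGTGAATTAC does not match either.
With no annealing site for primer A, no amplification occurs.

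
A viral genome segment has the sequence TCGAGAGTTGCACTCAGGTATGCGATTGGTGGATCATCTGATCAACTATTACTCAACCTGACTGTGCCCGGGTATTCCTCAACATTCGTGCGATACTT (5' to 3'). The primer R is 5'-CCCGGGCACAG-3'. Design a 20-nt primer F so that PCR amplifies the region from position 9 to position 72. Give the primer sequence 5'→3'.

5'-TGCACTCAGGTATGCGATTG-3'

The reverse primer's reverse complement CTGTGCCCGGG matches the template at positions 62–72; the product starts at position 9.
The forward primer is identical to the top strand over positions 9–28: TGCACTCAGGTATGCGATTG.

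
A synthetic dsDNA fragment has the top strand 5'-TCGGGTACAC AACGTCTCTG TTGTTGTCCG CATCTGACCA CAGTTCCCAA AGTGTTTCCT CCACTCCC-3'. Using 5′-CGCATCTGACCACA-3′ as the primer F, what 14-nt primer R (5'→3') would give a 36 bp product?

The forward primer binds at positions 29–42, so a 36 bp product ends at position 29 + 36 − 1 = 64.
The reverse primer anneals to the top strand over positions 51–64, i.e. to AGTGTTTCCTCCAC.
Its sequence written 5'→3' is the reverse complement: GTGGAGGAAACACT.

5'-GTGGAGGAAACACT-3'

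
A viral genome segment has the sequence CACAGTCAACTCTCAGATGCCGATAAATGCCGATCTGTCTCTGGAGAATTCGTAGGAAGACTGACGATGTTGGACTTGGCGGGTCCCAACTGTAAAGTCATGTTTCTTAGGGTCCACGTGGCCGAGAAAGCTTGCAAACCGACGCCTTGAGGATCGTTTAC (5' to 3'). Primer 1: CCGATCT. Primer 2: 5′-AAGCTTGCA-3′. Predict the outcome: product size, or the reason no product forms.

Primer 1 (CCGATCT) matches the top strand at positions 30–36 (3' end points downstream).
Primer 2 (AAGCTTGCA) also matches the top strand directly, at positions 128–136 — its reverse complement TGCAAGCTT is not present.
Both primers anneal to the bottom strand with 3' ends pointing the same way, so neither can prime synthesis back toward the other.

No product — both primers anneal to the same strand and extend in the same direction.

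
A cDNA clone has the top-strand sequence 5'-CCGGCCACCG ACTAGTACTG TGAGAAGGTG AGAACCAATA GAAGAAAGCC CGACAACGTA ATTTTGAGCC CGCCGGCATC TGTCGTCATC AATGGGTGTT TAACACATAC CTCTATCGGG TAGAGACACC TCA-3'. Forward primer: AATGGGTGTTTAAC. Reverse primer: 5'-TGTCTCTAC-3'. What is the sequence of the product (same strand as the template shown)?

5'-AATGGGTGTTTAACACATACCTCTATCGGGTAGAGACA-3'

Forward primer AATGGGTGTTTAAC is found on the top strand at positions 91–104.
Taking the reverse complement of TGTCTCTAC gives GTAGAGACA, found at positions 120–128 on the template; the primer anneals here to the top strand with its 3' end pointing upstream.
The product is the template from position 91 through 128 (38 bp).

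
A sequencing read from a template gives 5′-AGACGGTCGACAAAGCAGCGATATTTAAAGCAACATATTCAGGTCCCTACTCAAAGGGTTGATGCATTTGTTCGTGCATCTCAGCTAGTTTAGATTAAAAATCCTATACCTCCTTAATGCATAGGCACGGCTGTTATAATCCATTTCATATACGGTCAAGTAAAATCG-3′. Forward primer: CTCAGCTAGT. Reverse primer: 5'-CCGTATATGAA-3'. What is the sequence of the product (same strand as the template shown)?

5'-CTCAGCTAGTTTAGATTAAAAATCCTATACCTCCTTAATGCATAGGCACGGCTGTTATAATCCATTTCATATACGG-3'

Scanning the template, CTCAGCTAGT occurs at positions 80–89; this primer anneals to the bottom strand there with its 3' end pointing downstream.
Reverse complement of the reverse primer: TTCATATACGG. This occurs on the top strand at positions 145–155.
The product is the template from position 80 through 155 (76 bp).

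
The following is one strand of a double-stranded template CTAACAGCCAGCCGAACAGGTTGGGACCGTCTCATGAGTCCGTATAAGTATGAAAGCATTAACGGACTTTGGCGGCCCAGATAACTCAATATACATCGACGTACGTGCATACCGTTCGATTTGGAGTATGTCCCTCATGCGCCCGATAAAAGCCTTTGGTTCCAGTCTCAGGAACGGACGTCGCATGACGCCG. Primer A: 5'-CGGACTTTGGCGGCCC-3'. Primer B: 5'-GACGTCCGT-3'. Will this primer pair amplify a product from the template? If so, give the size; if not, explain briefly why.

Primer A (CGGACTTTGGCGGCCC) matches the top strand at positions 63–78; it acts as a forward primer.
Primer B's reverse complement is ACGGACGTC, matching the top strand at positions 174–182; it acts as a reverse primer.
The 3' ends face each other across positions 63–182, giving a 120 bp product.

Yes — a 120 bp product.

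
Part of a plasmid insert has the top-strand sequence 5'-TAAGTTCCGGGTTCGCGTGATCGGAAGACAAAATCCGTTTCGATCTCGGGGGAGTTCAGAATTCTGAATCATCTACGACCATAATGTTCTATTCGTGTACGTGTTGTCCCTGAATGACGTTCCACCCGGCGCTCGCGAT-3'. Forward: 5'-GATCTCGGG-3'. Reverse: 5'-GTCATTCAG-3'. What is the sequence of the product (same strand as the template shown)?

Forward primer GATCTCGGG is found on the top strand at positions 42–50.
Taking the reverse complement of GTCATTCAG gives CTGAATGAC, found at positions 110–118 on the template; the primer anneals here to the top strand with its 3' end pointing upstream.
The product is the template from position 42 through 118 (77 bp).

5'-GATCTCGGGGGAGTTCAGAATTCTGAATCATCTACGACCATAATGTTCTATTCGTGTACGTGTTGTCCCTGAATGAC-3'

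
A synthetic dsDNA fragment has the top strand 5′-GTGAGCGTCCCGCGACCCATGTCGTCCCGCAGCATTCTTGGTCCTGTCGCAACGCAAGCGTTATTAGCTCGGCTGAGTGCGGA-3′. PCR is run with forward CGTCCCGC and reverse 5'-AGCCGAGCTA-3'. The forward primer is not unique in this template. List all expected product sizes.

69 bp, 52 bp

The forward primer CGTCCCGC matches the top strand at positions 6–13, 23–30.
The reverse primer's reverse complement is TAGCTCGGCT, matching at positions 65–74.
Each forward site pairs with the reverse site to give a product ending at position 74: sizes 69, 52 bp.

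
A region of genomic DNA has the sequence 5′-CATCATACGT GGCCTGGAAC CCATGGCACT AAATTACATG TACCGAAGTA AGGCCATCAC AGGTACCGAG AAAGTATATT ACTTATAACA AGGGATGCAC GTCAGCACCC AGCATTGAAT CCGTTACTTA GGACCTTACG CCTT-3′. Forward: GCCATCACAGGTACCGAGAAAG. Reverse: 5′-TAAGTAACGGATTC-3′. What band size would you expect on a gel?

Scanning the template, GCCATCACAGGTACCGAGAAAG occurs at positions 53–74; this primer anneals to the bottom strand there with its 3' end pointing downstream.
Reverse complement of the reverse primer: GAATCCGTTACTTA. This occurs on the top strand at positions 117–130.
Amplicon spans positions 53–130: 78 bp.

78 bp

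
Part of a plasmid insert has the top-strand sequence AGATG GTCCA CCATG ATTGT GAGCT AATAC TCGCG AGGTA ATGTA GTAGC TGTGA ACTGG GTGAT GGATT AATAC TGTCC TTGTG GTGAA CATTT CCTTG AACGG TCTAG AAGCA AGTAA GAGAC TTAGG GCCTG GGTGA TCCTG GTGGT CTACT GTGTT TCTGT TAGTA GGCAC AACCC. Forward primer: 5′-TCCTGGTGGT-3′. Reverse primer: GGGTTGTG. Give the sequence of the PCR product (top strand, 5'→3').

5'-TCCTGGTGGTCTACTGTGTTTCTGTTAGTAGGCACAACCC-3'

Forward primer TCCTGGTGGT is found on the top strand at positions 141–150.
The reverse primer's reverse complement is CACAACCC, which matches the template at positions 173–180.
The product is the template from position 141 through 180 (40 bp).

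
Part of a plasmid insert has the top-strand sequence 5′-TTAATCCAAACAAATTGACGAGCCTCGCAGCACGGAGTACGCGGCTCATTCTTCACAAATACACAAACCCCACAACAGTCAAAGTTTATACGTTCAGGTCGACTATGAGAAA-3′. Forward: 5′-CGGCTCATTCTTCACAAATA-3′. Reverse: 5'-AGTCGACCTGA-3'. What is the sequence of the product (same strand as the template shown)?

The forward primer matches the template at positions 42–61.
The reverse primer's reverse complement is TCAGGTCGACT, which matches the template at positions 94–104.
The product is the template from position 42 through 104 (63 bp).

5'-CGGCTCATTCTTCACAAATACACAAACCCCACAACAGTCAAAGTTTATACGTTCAGGTCGACT-3'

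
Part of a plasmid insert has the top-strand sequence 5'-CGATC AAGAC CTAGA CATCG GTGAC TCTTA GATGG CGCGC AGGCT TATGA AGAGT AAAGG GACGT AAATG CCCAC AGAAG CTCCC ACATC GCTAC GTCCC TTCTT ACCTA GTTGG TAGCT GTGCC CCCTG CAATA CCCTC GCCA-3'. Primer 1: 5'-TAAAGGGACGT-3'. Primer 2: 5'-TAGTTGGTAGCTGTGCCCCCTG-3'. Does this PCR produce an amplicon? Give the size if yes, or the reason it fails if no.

No product — both primers anneal to the same strand and extend in the same direction.

Primer 1 (TAAAGGGACGT) matches the top strand at positions 55–65 (3' end points downstream).
Primer 2 (TAGTTGGTAGCTGTGCCCCCTG) also matches the top strand directly, at positions 109–130 — its reverse complement CAGGGGGCACAGCTACCAACTA is not present.
Both primers anneal to the bottom strand with 3' ends pointing the same way, so neither can prime synthesis back toward the other.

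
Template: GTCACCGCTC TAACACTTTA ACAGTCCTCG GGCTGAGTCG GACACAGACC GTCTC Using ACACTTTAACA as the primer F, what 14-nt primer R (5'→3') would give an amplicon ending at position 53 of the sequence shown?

The forward primer binds at positions 13–23; the product's 3' end on the top strand is position 53.
The reverse primer anneals to the top strand over positions 40–53, i.e. to GGACACAGACCGTC.
Its sequence written 5'→3' is the reverse complement: GACGGTCTGTGTCC.

5'-GACGGTCTGTGTCC-3'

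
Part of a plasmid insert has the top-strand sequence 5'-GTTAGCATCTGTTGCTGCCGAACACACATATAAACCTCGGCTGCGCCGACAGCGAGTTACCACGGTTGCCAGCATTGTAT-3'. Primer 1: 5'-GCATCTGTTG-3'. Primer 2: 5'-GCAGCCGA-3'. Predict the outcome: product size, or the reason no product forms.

Primer 1 (GCATCTGTTG) matches the top strand at positions 5–14; it acts as a forward primer.
Primer 2's reverse complement is TCGGCTGC, matching the top strand at positions 37–44; it acts as a reverse primer.
The 3' ends face each other across positions 5–44, giving a 40 bp product.

Yes — a 40 bp product.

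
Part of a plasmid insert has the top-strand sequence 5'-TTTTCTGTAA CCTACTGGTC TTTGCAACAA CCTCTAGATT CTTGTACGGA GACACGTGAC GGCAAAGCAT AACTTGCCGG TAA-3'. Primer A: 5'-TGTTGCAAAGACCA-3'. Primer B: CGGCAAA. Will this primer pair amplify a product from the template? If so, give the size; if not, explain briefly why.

No product — the primers' 3' ends point away from each other.

Primer A (TGTTGCAAAGACCA) has reverse complement TGGTCTTTGCAACA, which matches the top strand at positions 16–29; primer A anneals to the top strand there with its 3' end pointing upstream toward position 16.
Primer B (CGGCAAA) matches the top strand directly at positions 60–66; it anneals to the bottom strand with its 3' end pointing downstream toward position 66.
The 3' ends diverge (primer A extends toward position 1, primer B toward position 83), so the primers never converge on a shared product.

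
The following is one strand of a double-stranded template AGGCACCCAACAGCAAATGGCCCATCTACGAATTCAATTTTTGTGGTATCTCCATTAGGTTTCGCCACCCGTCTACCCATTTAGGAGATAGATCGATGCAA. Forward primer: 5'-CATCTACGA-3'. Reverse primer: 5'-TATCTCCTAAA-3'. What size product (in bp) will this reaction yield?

68 bp

Scanning the template, CATCTACGA occurs at positions 23–31; this primer anneals to the bottom strand there with its 3' end pointing downstream.
Taking the reverse complement of TATCTCCTAAA gives TTTAGGAGATA, found at positions 80–90 on the template; the primer anneals here to the top strand with its 3' end pointing upstream.
The product runs from position 23 to position 90, so its length is 90 − 23 + 1 = 68 bp.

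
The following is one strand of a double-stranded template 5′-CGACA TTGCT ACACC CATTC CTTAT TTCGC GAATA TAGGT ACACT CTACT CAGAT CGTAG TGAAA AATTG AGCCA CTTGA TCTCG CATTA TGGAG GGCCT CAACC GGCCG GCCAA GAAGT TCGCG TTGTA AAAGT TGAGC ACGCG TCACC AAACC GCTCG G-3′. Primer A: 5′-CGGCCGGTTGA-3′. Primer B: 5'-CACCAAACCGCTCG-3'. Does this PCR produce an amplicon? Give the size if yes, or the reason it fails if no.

Primer A (CGGCCGGTTGA) has reverse complement TCAACCGGCCG, which matches the top strand at positions 100–110; primer A anneals to the top strand there with its 3' end pointing upstream toward position 100.
Primer B (CACCAAACCGCTCG) matches the top strand directly at positions 147–160; it anneals to the bottom strand with its 3' end pointing downstream toward position 160.
The 3' ends diverge (primer A extends toward position 1, primer B toward position 161), so the primers never converge on a shared product.

No product — the primers' 3' ends point away from each other.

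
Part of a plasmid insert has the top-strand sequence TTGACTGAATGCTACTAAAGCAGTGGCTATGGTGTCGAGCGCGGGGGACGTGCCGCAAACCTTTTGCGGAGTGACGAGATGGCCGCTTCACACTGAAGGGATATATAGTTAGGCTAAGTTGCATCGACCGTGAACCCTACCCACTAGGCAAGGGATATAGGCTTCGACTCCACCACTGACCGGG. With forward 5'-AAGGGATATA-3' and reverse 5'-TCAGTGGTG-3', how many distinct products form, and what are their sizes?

Two products: 84 bp, 30 bp

The forward primer AAGGGATATA matches the top strand at positions 96–105, 150–159.
The reverse primer's reverse complement is CACCACTGA, matching at positions 171–179.
Each forward site pairs with the reverse site to give a product ending at position 179: sizes 84, 30 bp.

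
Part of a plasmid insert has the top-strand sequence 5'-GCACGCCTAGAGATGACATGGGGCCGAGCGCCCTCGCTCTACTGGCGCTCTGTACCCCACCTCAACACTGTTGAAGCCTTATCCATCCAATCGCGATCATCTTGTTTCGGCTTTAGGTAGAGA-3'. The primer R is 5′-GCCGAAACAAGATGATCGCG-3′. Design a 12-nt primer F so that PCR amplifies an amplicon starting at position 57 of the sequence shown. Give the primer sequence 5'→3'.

The reverse primer's reverse complement CGCGATCATCTTGTTTCGGC matches the template at positions 92–111; the product starts at position 57.
The forward primer is identical to the top strand over positions 57–68: CCACCTCAACAC.

5'-CCACCTCAACAC-3'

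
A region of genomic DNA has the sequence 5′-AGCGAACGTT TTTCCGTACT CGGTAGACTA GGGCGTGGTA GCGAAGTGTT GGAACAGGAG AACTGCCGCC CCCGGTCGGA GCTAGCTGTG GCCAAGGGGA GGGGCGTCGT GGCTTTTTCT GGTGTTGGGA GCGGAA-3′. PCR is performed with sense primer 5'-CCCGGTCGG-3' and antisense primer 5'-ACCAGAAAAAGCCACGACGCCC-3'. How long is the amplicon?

53 bp

The forward primer matches the template at positions 71–79.
Reverse complement of the reverse primer: GGGCGTCGTGGCTTTTTCTGGT. This occurs on the top strand at positions 102–123.
Amplicon spans positions 71–123: 53 bp.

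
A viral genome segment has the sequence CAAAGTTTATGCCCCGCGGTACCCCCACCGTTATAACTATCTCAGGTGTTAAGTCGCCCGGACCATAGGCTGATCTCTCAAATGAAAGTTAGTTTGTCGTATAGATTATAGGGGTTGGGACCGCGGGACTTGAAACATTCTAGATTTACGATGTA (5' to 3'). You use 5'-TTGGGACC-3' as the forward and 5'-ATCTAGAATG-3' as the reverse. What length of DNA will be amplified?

31 bp

Forward primer TTGGGACC is found on the top strand at positions 115–122.
The reverse primer's reverse complement is CATTCTAGAT, which matches the template at positions 136–145.
The product runs from position 115 to position 145, so its length is 145 − 115 + 1 = 31 bp.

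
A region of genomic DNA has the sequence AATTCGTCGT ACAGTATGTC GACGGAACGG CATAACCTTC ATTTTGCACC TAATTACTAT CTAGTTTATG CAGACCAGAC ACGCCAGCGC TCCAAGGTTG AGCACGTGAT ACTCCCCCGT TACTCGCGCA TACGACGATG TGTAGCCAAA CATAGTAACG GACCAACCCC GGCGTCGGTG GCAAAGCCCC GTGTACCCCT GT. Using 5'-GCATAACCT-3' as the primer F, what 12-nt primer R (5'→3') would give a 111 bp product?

5'-CATCGTCGTATG-3'

The forward primer binds at positions 30–38, so a 111 bp product ends at position 30 + 111 − 1 = 140.
The reverse primer anneals to the top strand over positions 129–140, i.e. to CATACGACGATG.
Its sequence written 5'→3' is the reverse complement: CATCGTCGTATG.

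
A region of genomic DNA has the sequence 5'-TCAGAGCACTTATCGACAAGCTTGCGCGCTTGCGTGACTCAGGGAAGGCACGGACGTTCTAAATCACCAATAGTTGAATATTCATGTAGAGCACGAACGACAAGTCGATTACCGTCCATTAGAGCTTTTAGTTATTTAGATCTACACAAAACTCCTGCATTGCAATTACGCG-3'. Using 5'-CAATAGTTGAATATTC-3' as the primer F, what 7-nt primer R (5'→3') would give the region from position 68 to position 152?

The product's 3' end on the top strand is position 152.
The reverse primer anneals to the top strand over positions 146–152, i.e. to ACAAAAC.
Its sequence written 5'→3' is the reverse complement: GTTTTGT.

5'-GTTTTGT-3'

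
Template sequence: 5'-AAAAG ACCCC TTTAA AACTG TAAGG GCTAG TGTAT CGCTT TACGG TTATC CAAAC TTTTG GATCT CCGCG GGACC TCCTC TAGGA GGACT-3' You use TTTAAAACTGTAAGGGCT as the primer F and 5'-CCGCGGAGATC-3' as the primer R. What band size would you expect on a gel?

61 bp

The forward primer matches the template at positions 11–28.
Taking the reverse complement of CCGCGGAGATC gives GATCTCCGCGG, found at positions 61–71 on the template; the primer anneals here to the top strand with its 3' end pointing upstream.
Amplicon spans positions 11–71: 61 bp.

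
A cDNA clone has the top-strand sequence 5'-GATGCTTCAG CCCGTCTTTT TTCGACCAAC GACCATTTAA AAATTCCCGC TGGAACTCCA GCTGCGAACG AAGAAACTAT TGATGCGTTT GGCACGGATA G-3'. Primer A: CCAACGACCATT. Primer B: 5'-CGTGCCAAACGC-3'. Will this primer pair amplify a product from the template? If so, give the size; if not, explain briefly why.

Primer A (CCAACGACCATT) matches the top strand at positions 26–37; it acts as a forward primer.
Primer B's reverse complement is GCGTTTGGCACG, matching the top strand at positions 85–96; it acts as a reverse primer.
The 3' ends face each other across positions 26–96, giving a 71 bp product.

Yes — a 71 bp product.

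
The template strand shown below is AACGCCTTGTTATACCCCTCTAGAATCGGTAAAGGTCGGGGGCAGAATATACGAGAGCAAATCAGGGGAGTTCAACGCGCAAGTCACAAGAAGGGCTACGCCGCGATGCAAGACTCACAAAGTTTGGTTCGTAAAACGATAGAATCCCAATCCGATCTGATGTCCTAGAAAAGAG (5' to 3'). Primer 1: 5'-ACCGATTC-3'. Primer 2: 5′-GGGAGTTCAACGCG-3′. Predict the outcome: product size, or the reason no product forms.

No product — the primers' 3' ends point away from each other.

Primer 1 (ACCGATTC) has reverse complement GAATCGGT, which matches the top strand at positions 23–30; primer 1 anneals to the top strand there with its 3' end pointing upstream toward position 23.
Primer 2 (GGGAGTTCAACGCG) matches the top strand directly at positions 66–79; it anneals to the bottom strand with its 3' end pointing downstream toward position 79.
The 3' ends diverge (primer 1 extends toward position 1, primer 2 toward position 175), so the primers never converge on a shared product.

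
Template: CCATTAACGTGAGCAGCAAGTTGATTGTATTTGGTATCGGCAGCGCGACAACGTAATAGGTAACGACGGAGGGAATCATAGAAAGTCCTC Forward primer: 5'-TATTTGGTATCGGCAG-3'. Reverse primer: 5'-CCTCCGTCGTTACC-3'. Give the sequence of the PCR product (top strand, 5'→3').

5'-TATTTGGTATCGGCAGCGCGACAACGTAATAGGTAACGACGGAGG-3'

The forward primer matches the template at positions 28–43.
Taking the reverse complement of CCTCCGTCGTTACC gives GGTAACGACGGAGG, found at positions 59–72 on the template; the primer anneals here to the top strand with its 3' end pointing upstream.
The product is the template from position 28 through 72 (45 bp).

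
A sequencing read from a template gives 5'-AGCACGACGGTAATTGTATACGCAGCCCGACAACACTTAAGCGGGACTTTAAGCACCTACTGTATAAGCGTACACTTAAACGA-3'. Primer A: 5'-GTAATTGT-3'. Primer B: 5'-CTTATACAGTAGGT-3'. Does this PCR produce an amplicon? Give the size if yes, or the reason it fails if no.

Yes — a 59 bp product.

Primer A (GTAATTGT) matches the top strand at positions 10–17; it acts as a forward primer.
Primer B's reverse complement is ACCTACTGTATAAG, matching the top strand at positions 55–68; it acts as a reverse primer.
The 3' ends face each other across positions 10–68, giving a 59 bp product.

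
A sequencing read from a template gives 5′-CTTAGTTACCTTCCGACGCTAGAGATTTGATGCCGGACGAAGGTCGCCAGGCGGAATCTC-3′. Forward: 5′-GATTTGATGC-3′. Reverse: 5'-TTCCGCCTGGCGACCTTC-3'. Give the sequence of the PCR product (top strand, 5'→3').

5'-GATTTGATGCCGGACGAAGGTCGCCAGGCGGAA-3'

The forward primer matches the template at positions 24–33.
Taking the reverse complement of TTCCGCCTGGCGACCTTC gives GAAGGTCGCCAGGCGGAA, found at positions 39–56 on the template; the primer anneals here to the top strand with its 3' end pointing upstream.
The product is the template from position 24 through 56 (33 bp).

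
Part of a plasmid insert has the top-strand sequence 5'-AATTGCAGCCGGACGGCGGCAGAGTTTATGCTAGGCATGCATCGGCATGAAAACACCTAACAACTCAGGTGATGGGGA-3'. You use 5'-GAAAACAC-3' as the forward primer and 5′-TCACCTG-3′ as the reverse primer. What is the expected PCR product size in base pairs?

24 bp

Forward primer GAAAACAC is found on the top strand at positions 49–56.
Reverse complement of the reverse primer: CAGGTGA. This occurs on the top strand at positions 66–72.
The product runs from position 49 to position 72, so its length is 72 − 49 + 1 = 24 bp.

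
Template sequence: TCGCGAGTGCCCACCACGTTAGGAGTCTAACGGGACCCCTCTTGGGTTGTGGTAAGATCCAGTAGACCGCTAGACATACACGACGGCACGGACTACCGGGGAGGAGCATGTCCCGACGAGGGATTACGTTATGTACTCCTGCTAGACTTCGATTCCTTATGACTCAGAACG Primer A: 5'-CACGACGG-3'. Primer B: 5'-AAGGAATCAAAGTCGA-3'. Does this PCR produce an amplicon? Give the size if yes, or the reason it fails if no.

Primer B (AAGGAATCAAAGTCGA) does not match the top strand, and its reverse complement TCGACTTTGATTCCTT does not match either.
With no annealing site for primer B, no amplification occurs.

No product — primer B has no binding site in the template.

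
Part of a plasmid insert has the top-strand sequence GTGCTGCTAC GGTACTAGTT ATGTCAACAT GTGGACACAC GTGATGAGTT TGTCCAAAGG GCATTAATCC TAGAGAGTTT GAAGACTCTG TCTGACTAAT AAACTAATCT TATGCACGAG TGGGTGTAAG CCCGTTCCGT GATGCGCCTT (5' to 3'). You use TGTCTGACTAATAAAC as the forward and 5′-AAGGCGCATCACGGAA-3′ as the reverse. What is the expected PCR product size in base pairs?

The forward primer matches the template at positions 89–104.
Reverse complement of the reverse primer: TTCCGTGATGCGCCTT. This occurs on the top strand at positions 135–150.
The product runs from position 89 to position 150, so its length is 150 − 89 + 1 = 62 bp.

62 bp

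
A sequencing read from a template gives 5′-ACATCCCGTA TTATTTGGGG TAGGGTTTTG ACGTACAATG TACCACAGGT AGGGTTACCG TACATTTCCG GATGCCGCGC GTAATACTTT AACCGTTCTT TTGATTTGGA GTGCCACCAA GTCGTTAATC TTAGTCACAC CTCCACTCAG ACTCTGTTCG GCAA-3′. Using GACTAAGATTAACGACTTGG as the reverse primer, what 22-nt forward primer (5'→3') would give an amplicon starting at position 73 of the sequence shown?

5'-TGCCGCGCGTAATACTTTAACC-3'

The reverse primer's reverse complement CCAAGTCGTTAATCTTAGTC matches the template at positions 117–136; the product starts at position 73.
The forward primer is identical to the top strand over positions 73–94: TGCCGCGCGTAATACTTTAACC.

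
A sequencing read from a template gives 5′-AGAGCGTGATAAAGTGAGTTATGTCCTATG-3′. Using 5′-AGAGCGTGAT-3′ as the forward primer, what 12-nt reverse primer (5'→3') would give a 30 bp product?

The forward primer binds at positions 1–10, so a 30 bp product ends at position 1 + 30 − 1 = 30.
The reverse primer anneals to the top strand over positions 19–30, i.e. to TTATGTCCTATG.
Its sequence written 5'→3' is the reverse complement: CATAGGACATAA.

5'-CATAGGACATAA-3'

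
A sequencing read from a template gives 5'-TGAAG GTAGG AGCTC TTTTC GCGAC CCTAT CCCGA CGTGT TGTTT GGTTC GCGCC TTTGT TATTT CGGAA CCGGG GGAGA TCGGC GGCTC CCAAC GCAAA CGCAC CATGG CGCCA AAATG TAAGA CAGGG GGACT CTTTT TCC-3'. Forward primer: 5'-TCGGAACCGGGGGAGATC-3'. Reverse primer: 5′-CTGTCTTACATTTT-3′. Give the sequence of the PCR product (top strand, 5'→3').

5'-TCGGAACCGGGGGAGATCGGCGGCTCCCAACGCAAACGCACCATGGCGCCAAAATGTAAGACAG-3'

The forward primer matches the template at positions 65–82.
The reverse primer's reverse complement is AAAATGTAAGACAG, which matches the template at positions 115–128.
The product is the template from position 65 through 128 (64 bp).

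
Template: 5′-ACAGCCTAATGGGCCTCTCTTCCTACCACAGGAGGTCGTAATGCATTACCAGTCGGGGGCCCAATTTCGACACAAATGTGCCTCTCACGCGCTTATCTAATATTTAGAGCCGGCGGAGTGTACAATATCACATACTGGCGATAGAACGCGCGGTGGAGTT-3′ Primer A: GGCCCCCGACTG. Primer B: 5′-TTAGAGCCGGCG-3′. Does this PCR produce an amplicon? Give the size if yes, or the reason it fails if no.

Primer A (GGCCCCCGACTG) has reverse complement CAGTCGGGGGCC, which matches the top strand at positions 50–61; primer A anneals to the top strand there with its 3' end pointing upstream toward position 50.
Primer B (TTAGAGCCGGCG) matches the top strand directly at positions 104–115; it anneals to the bottom strand with its 3' end pointing downstream toward position 115.
The 3' ends diverge (primer A extends toward position 1, primer B toward position 160), so the primers never converge on a shared product.

No product — the primers' 3' ends point away from each other.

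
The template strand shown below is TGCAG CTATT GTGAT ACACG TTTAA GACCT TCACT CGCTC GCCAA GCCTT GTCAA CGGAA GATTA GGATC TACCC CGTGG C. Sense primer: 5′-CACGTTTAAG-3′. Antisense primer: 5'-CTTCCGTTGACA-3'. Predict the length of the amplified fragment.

45 bp

Scanning the template, CACGTTTAAG occurs at positions 17–26; this primer anneals to the bottom strand there with its 3' end pointing downstream.
Reverse complement of the reverse primer: TGTCAACGGAAG. This occurs on the top strand at positions 50–61.
Amplicon spans positions 17–61: 45 bp.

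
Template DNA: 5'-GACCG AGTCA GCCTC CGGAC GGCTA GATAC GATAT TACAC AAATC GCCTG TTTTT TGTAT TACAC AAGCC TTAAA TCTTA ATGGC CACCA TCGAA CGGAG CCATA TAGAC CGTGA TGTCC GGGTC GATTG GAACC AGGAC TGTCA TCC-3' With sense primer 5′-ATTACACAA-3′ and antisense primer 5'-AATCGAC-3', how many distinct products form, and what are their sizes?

Two products: 96 bp, 71 bp

The forward primer ATTACACAA matches the top strand at positions 34–42, 59–67.
The reverse primer's reverse complement is GTCGATT, matching at positions 123–129.
Each forward site pairs with the reverse site to give a product ending at position 129: sizes 96, 71 bp.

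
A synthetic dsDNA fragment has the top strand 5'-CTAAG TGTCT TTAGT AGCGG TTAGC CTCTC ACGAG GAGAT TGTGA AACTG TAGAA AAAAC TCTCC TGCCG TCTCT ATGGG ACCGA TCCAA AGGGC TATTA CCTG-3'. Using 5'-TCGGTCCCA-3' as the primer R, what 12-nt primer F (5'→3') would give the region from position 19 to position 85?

5'-GGTTAGCCTCTC-3'

The reverse primer's reverse complement TGGGACCGA matches the template at positions 77–85; the product starts at position 19.
The forward primer is identical to the top strand over positions 19–30: GGTTAGCCTCTC.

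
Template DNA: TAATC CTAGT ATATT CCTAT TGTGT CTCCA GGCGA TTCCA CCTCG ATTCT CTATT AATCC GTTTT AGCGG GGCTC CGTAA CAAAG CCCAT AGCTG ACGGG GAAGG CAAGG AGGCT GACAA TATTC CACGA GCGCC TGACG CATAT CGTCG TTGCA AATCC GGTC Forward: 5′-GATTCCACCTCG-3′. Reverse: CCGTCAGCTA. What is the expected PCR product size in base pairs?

Forward primer GATTCCACCTCG is found on the top strand at positions 34–45.
The reverse primer's reverse complement is TAGCTGACGG, which matches the template at positions 90–99.
Amplicon spans positions 34–99: 66 bp.

66 bp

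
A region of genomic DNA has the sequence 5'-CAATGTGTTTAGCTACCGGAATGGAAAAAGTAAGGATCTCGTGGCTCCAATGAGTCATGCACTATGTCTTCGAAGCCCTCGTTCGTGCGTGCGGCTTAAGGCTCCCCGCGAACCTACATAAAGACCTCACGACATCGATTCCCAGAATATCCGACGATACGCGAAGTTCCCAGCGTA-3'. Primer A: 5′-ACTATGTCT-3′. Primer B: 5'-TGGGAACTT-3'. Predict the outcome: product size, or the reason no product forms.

Primer A (ACTATGTCT) matches the top strand at positions 61–69; it acts as a forward primer.
Primer B's reverse complement is AAGTTCCCA, matching the top strand at positions 164–172; it acts as a reverse primer.
The 3' ends face each other across positions 61–172, giving a 112 bp product.

Yes — a 112 bp product.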